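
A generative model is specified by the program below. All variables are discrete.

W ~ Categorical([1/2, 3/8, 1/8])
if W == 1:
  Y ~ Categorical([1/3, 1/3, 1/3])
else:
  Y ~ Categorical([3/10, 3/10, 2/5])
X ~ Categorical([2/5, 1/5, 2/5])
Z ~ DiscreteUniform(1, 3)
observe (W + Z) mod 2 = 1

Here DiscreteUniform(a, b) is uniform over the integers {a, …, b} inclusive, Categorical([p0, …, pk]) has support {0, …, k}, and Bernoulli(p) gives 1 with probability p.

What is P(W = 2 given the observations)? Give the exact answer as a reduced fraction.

P(W = 2 | obs) = 2/13

Enumerate traces; 45 have nonzero weight after conditioning:
  (W=0, Y=0, X=0, Z=1) weight 1/50
  (W=0, Y=0, X=0, Z=3) weight 1/50
  (W=0, Y=0, X=1, Z=1) weight 1/100
  (W=0, Y=0, X=1, Z=3) weight 1/100
  (W=0, Y=0, X=2, Z=1) weight 1/50
  (W=0, Y=0, X=2, Z=3) weight 1/50
  (W=0, Y=1, X=0, Z=1) weight 1/50
  (W=0, Y=1, X=0, Z=3) weight 1/50
  (W=1, Y=0, X=0, Z=2) weight 1/60
  (W=2, Y=0, X=0, Z=1) weight 1/200
  … 35 more
Group by W:
  weight(W=0) = 1/3
  weight(W=1) = 1/8
  weight(W=2) = 1/12
Total weight = 1/3 + 1/8 + 1/12 = 13/24
P(W=0 | obs) = 1/3 / 13/24 = 8/13
P(W=1 | obs) = 1/8 / 13/24 = 3/13
P(W=2 | obs) = 1/12 / 13/24 = 2/13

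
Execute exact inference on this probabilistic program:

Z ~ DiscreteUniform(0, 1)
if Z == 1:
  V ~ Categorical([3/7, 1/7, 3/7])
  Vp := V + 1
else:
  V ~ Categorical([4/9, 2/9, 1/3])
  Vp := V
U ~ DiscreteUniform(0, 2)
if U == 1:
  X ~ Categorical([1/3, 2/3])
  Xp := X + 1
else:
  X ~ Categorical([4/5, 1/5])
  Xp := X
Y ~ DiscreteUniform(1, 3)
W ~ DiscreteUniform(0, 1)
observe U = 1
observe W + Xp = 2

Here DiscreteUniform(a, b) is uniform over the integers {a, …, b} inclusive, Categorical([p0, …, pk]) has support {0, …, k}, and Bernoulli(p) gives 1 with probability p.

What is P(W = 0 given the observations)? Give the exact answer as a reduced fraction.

P(W = 0 | obs) = 2/3

Enumerate traces; 36 have nonzero weight after conditioning:
  (Z=0, V=0, U=1, X=0, Y=1, W=1) weight 1/243
  (Z=0, V=0, U=1, X=0, Y=2, W=1) weight 1/243
  (Z=0, V=0, U=1, X=0, Y=3, W=1) weight 1/243
  (Z=0, V=0, U=1, X=1, Y=1, W=0) weight 2/243
  (Z=0, V=0, U=1, X=1, Y=2, W=0) weight 2/243
  (Z=0, V=0, U=1, X=1, Y=3, W=0) weight 2/243
  (Z=0, V=1, U=1, X=0, Y=1, W=1) weight 1/486
  (Z=0, V=1, U=1, X=0, Y=2, W=1) weight 1/486
  … 28 more
Group by W:
  weight(W=0) = 1/9
  weight(W=1) = 1/18
Total weight = 1/9 + 1/18 = 1/6
P(W=0 | obs) = 1/9 / 1/6 = 2/3
P(W=1 | obs) = 1/18 / 1/6 = 1/3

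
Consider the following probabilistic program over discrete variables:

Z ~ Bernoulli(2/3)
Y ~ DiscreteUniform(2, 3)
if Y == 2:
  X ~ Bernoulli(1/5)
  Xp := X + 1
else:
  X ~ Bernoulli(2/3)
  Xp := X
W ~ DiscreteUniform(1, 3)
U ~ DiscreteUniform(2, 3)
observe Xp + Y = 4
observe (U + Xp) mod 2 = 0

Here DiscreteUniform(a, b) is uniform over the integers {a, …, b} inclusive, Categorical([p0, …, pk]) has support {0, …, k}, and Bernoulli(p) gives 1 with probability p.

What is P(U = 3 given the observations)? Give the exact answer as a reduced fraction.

Enumerate traces; 12 have nonzero weight after conditioning:
  (Z=0, Y=2, X=1, W=1, U=2) weight 1/180
  (Z=0, Y=2, X=1, W=2, U=2) weight 1/180
  (Z=0, Y=2, X=1, W=3, U=2) weight 1/180
  (Z=0, Y=3, X=1, W=1, U=3) weight 1/54
  (Z=0, Y=3, X=1, W=2, U=3) weight 1/54
  (Z=0, Y=3, X=1, W=3, U=3) weight 1/54
  (Z=1, Y=2, X=1, W=1, U=2) weight 1/90
  (Z=1, Y=2, X=1, W=2, U=2) weight 1/90
  … 4 more
Group by U:
  weight(U=2) = 1/20
  weight(U=3) = 1/6
Total weight = 1/20 + 1/6 = 13/60
P(U=2 | obs) = 1/20 / 13/60 = 3/13
P(U=3 | obs) = 1/6 / 13/60 = 10/13

P(U = 3 | obs) = 10/13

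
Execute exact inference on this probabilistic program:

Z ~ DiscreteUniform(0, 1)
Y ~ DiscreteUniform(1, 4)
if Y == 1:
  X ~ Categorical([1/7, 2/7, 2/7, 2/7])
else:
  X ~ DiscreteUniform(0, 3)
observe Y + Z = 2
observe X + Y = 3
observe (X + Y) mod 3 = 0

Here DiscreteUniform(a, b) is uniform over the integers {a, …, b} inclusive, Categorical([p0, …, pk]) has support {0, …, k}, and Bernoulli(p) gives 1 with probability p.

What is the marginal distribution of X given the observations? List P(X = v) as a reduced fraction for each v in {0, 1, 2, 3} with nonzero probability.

Enumerate traces; 2 have nonzero weight after conditioning:
  (Z=0, Y=2, X=1) weight 1/32
  (Z=1, Y=1, X=2) weight 1/28
Group by X:
  weight(X=1) = 1/32
  weight(X=2) = 1/28
Total weight = 1/32 + 1/28 = 15/224
P(X=1 | obs) = 1/32 / 15/224 = 7/15
P(X=2 | obs) = 1/28 / 15/224 = 8/15

P(X=1) = 7/15, P(X=2) = 8/15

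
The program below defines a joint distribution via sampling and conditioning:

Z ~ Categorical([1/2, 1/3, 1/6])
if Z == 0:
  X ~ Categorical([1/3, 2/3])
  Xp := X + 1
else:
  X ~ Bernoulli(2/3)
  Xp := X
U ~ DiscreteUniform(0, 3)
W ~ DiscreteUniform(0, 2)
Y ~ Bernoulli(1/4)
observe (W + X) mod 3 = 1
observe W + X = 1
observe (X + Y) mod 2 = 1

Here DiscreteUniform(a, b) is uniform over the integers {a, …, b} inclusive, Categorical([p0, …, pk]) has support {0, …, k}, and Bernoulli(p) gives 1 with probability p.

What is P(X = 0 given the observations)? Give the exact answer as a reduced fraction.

P(X = 0 | obs) = 1/7

Enumerate traces; 24 have nonzero weight after conditioning:
  (Z=0, X=0, U=0, W=1, Y=1) weight 1/288
  (Z=0, X=0, U=1, W=1, Y=1) weight 1/288
  (Z=0, X=0, U=2, W=1, Y=1) weight 1/288
  (Z=0, X=0, U=3, W=1, Y=1) weight 1/288
  (Z=0, X=1, U=0, W=0, Y=0) weight 1/48
  (Z=0, X=1, U=1, W=0, Y=0) weight 1/48
  (Z=0, X=1, U=2, W=0, Y=0) weight 1/48
  (Z=0, X=1, U=3, W=0, Y=0) weight 1/48
  … 16 more
Group by X:
  weight(X=0) = 1/36
  weight(X=1) = 1/6
Total weight = 1/36 + 1/6 = 7/36
P(X=0 | obs) = 1/36 / 7/36 = 1/7
P(X=1 | obs) = 1/6 / 7/36 = 6/7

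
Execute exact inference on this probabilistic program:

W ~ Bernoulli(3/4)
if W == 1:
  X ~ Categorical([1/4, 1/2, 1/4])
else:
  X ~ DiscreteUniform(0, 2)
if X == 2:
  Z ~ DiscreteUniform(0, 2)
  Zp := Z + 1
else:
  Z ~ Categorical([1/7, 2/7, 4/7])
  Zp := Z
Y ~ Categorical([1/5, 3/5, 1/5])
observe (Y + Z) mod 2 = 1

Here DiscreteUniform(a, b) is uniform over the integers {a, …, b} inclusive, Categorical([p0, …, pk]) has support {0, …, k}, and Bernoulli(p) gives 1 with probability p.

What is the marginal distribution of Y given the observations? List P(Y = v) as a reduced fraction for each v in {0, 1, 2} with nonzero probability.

Enumerate traces; 24 have nonzero weight after conditioning:
  (W=0, X=0, Z=0, Y=1) weight 1/140
  (W=0, X=0, Z=1, Y=0) weight 1/210
  (W=0, X=0, Z=1, Y=2) weight 1/210
  (W=0, X=0, Z=2, Y=1) weight 1/35
  (W=0, X=1, Z=0, Y=1) weight 1/140
  (W=0, X=1, Z=1, Y=0) weight 1/210
  (W=0, X=1, Z=1, Y=2) weight 1/210
  (W=0, X=1, Z=2, Y=1) weight 1/35
  … 16 more
Group by Y:
  weight(Y=0) = 43/720
  weight(Y=1) = 101/240
  weight(Y=2) = 43/720
Total weight = 43/720 + 101/240 + 43/720 = 389/720
P(Y=0 | obs) = 43/720 / 389/720 = 43/389
P(Y=1 | obs) = 101/240 / 389/720 = 303/389
P(Y=2 | obs) = 43/720 / 389/720 = 43/389

P(Y=0) = 43/389, P(Y=1) = 303/389, P(Y=2) = 43/389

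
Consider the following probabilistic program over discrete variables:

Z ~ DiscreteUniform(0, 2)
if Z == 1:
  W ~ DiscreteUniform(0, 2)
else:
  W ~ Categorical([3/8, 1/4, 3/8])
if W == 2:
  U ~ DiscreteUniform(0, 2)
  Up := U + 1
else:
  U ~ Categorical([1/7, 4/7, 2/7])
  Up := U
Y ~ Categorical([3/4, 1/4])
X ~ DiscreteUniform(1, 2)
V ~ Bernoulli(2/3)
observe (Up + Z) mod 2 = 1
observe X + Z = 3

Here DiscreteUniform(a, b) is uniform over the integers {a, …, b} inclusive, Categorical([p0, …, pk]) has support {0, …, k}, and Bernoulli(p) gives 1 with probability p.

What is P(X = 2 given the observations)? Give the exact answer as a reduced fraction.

Enumerate traces; 36 have nonzero weight after conditioning:
  (Z=1, W=0, U=0, Y=0, X=2, V=0) weight 1/504
  (Z=1, W=0, U=0, Y=0, X=2, V=1) weight 1/252
  (Z=1, W=0, U=0, Y=1, X=2, V=0) weight 1/1512
  (Z=1, W=0, U=0, Y=1, X=2, V=1) weight 1/756
  (Z=1, W=0, U=2, Y=0, X=2, V=0) weight 1/252
  (Z=1, W=0, U=2, Y=0, X=2, V=1) weight 1/126
  (Z=1, W=0, U=2, Y=1, X=2, V=0) weight 1/756
  (Z=1, W=0, U=2, Y=1, X=2, V=1) weight 1/378
  (Z=2, W=0, U=1, Y=0, X=1, V=0) weight 1/112
  … 27 more
Group by X:
  weight(X=1) = 17/168
  weight(X=2) = 25/378
Total weight = 17/168 + 25/378 = 253/1512
P(X=1 | obs) = 17/168 / 253/1512 = 153/253
P(X=2 | obs) = 25/378 / 253/1512 = 100/253

P(X = 2 | obs) = 100/253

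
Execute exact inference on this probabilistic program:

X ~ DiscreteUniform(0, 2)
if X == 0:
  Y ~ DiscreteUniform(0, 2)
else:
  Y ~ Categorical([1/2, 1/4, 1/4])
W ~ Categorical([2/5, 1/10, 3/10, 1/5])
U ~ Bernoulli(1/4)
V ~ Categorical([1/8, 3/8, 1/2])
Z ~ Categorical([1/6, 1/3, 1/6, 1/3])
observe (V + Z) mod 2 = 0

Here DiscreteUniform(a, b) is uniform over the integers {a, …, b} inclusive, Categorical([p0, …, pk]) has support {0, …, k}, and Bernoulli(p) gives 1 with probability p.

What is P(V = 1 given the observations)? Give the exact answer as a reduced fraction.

P(V = 1 | obs) = 6/11

Enumerate traces; 432 have nonzero weight after conditioning:
  (X=0, Y=0, W=0, U=0, V=0, Z=0) weight 1/1440
  (X=0, Y=0, W=0, U=0, V=0, Z=2) weight 1/1440
  (X=0, Y=0, W=0, U=0, V=1, Z=1) weight 1/240
  (X=0, Y=0, W=0, U=0, V=1, Z=3) weight 1/240
  (X=0, Y=0, W=0, U=0, V=2, Z=0) weight 1/360
  (X=0, Y=0, W=0, U=0, V=2, Z=2) weight 1/360
  (X=0, Y=0, W=0, U=1, V=0, Z=0) weight 1/4320
  (X=0, Y=0, W=0, U=1, V=0, Z=2) weight 1/4320
  … 424 more
Group by V:
  weight(V=0) = 1/24
  weight(V=1) = 1/4
  weight(V=2) = 1/6
Total weight = 1/24 + 1/4 + 1/6 = 11/24
P(V=0 | obs) = 1/24 / 11/24 = 1/11
P(V=1 | obs) = 1/4 / 11/24 = 6/11
P(V=2 | obs) = 1/6 / 11/24 = 4/11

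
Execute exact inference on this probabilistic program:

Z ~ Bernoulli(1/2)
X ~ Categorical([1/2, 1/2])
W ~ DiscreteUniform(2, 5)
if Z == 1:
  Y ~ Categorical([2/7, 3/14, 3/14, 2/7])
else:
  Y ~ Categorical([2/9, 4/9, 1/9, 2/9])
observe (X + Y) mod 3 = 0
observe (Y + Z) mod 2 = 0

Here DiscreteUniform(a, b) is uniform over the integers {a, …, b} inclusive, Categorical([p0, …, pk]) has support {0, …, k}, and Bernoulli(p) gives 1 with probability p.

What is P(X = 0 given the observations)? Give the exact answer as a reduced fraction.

Enumerate traces; 12 have nonzero weight after conditioning:
  (Z=0, X=0, W=2, Y=0) weight 1/72
  (Z=0, X=0, W=3, Y=0) weight 1/72
  (Z=0, X=0, W=4, Y=0) weight 1/72
  (Z=0, X=0, W=5, Y=0) weight 1/72
  (Z=0, X=1, W=2, Y=2) weight 1/144
  (Z=0, X=1, W=3, Y=2) weight 1/144
  (Z=0, X=1, W=4, Y=2) weight 1/144
  (Z=0, X=1, W=5, Y=2) weight 1/144
  … 4 more
Group by X:
  weight(X=0) = 8/63
  weight(X=1) = 1/36
Total weight = 8/63 + 1/36 = 13/84
P(X=0 | obs) = 8/63 / 13/84 = 32/39
P(X=1 | obs) = 1/36 / 13/84 = 7/39

P(X = 0 | obs) = 32/39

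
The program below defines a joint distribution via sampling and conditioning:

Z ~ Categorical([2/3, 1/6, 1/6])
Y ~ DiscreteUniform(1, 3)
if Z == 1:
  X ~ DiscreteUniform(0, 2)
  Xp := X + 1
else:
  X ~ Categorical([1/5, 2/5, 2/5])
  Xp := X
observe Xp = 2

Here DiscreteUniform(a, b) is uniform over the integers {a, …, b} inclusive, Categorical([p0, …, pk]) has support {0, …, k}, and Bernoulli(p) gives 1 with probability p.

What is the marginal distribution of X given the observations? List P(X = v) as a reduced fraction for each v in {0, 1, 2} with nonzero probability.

P(X=1) = 1/7, P(X=2) = 6/7

Enumerate traces; 9 have nonzero weight after conditioning:
  (Z=0, Y=1, X=2) weight 4/45
  (Z=0, Y=2, X=2) weight 4/45
  (Z=0, Y=3, X=2) weight 4/45
  (Z=1, Y=1, X=1) weight 1/54
  (Z=1, Y=2, X=1) weight 1/54
  (Z=1, Y=3, X=1) weight 1/54
  (Z=2, Y=1, X=2) weight 1/45
  (Z=2, Y=2, X=2) weight 1/45
  … 1 more
Group by X:
  weight(X=1) = 1/18
  weight(X=2) = 1/3
Total weight = 1/18 + 1/3 = 7/18
P(X=1 | obs) = 1/18 / 7/18 = 1/7
P(X=2 | obs) = 1/3 / 7/18 = 6/7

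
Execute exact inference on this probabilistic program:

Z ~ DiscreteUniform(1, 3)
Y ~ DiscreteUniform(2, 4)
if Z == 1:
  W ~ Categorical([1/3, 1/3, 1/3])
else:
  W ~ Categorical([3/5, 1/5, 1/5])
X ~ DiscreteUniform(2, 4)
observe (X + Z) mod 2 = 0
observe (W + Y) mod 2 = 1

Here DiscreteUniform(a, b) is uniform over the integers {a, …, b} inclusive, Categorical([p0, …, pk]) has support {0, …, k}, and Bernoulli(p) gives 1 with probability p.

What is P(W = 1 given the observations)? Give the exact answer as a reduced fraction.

P(W = 1 | obs) = 14/37

Enumerate traces; 16 have nonzero weight after conditioning:
  (Z=1, Y=2, W=1, X=3) weight 1/81
  (Z=1, Y=3, W=0, X=3) weight 1/81
  (Z=1, Y=3, W=2, X=3) weight 1/81
  (Z=1, Y=4, W=1, X=3) weight 1/81
  (Z=2, Y=2, W=1, X=2) weight 1/135
  (Z=2, Y=2, W=1, X=4) weight 1/135
  (Z=2, Y=3, W=0, X=2) weight 1/45
  (Z=2, Y=3, W=0, X=4) weight 1/45
  … 8 more
Group by W:
  weight(W=0) = 32/405
  weight(W=1) = 28/405
  weight(W=2) = 14/405
Total weight = 32/405 + 28/405 + 14/405 = 74/405
P(W=0 | obs) = 32/405 / 74/405 = 16/37
P(W=1 | obs) = 28/405 / 74/405 = 14/37
P(W=2 | obs) = 14/405 / 74/405 = 7/37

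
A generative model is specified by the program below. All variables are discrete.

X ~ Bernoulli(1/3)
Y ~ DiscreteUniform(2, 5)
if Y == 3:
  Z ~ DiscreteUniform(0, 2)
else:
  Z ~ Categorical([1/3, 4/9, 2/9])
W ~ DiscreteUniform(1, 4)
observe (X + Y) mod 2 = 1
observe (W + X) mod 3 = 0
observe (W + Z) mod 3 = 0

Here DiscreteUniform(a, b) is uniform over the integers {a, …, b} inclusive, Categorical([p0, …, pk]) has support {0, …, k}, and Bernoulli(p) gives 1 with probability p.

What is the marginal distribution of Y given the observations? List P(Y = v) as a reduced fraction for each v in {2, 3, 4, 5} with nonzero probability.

Enumerate traces; 4 have nonzero weight after conditioning:
  (X=0, Y=3, Z=0, W=3) weight 1/72
  (X=0, Y=5, Z=0, W=3) weight 1/72
  (X=1, Y=2, Z=1, W=2) weight 1/108
  (X=1, Y=4, Z=1, W=2) weight 1/108
Group by Y:
  weight(Y=2) = 1/108
  weight(Y=3) = 1/72
  weight(Y=4) = 1/108
  weight(Y=5) = 1/72
Total weight = 1/108 + 1/72 + 1/108 + 1/72 = 5/108
P(Y=2 | obs) = 1/108 / 5/108 = 1/5
P(Y=3 | obs) = 1/72 / 5/108 = 3/10
P(Y=4 | obs) = 1/108 / 5/108 = 1/5
P(Y=5 | obs) = 1/72 / 5/108 = 3/10

P(Y=2) = 1/5, P(Y=3) = 3/10, P(Y=4) = 1/5, P(Y=5) = 3/10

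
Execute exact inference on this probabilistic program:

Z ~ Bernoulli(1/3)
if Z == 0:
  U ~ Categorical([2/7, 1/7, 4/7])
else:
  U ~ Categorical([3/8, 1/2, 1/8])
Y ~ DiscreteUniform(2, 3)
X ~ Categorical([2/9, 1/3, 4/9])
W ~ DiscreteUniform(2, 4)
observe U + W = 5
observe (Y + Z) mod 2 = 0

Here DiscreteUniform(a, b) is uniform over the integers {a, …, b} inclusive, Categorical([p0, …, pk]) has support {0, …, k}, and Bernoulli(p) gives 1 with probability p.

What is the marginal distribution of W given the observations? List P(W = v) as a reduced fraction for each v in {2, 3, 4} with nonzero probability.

P(W=3) = 71/115, P(W=4) = 44/115

Enumerate traces; 12 have nonzero weight after conditioning:
  (Z=0, U=1, Y=2, X=0, W=4) weight 2/567
  (Z=0, U=1, Y=2, X=1, W=4) weight 1/189
  (Z=0, U=1, Y=2, X=2, W=4) weight 4/567
  (Z=0, U=2, Y=2, X=0, W=3) weight 8/567
  (Z=0, U=2, Y=2, X=1, W=3) weight 4/189
  (Z=0, U=2, Y=2, X=2, W=3) weight 16/567
  (Z=1, U=1, Y=3, X=0, W=4) weight 1/162
  (Z=1, U=1, Y=3, X=1, W=4) weight 1/108
  … 4 more
Group by W:
  weight(W=3) = 71/1008
  weight(W=4) = 11/252
Total weight = 71/1008 + 11/252 = 115/1008
P(W=3 | obs) = 71/1008 / 115/1008 = 71/115
P(W=4 | obs) = 11/252 / 115/1008 = 44/115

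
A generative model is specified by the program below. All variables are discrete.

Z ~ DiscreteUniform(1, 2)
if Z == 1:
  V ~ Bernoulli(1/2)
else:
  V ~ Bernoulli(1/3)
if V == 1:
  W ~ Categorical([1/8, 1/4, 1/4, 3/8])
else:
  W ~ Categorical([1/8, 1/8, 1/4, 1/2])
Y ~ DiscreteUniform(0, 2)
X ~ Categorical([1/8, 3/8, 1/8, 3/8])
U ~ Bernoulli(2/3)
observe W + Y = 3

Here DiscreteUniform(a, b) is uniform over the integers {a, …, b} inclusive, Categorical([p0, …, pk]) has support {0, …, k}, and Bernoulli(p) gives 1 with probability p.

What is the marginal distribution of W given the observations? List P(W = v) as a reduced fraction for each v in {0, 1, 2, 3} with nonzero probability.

Enumerate traces; 96 have nonzero weight after conditioning:
  (Z=1, V=0, W=1, Y=2, X=0, U=0) weight 1/2304
  (Z=1, V=0, W=1, Y=2, X=0, U=1) weight 1/1152
  (Z=1, V=0, W=1, Y=2, X=1, U=0) weight 1/768
  (Z=1, V=0, W=1, Y=2, X=1, U=1) weight 1/384
  (Z=1, V=0, W=1, Y=2, X=2, U=0) weight 1/2304
  (Z=1, V=0, W=1, Y=2, X=2, U=1) weight 1/1152
  (Z=1, V=0, W=1, Y=2, X=3, U=0) weight 1/768
  (Z=1, V=0, W=1, Y=2, X=3, U=1) weight 1/384
  (Z=1, V=0, W=2, Y=1, X=0, U=0) weight 1/1152
  (Z=1, V=0, W=3, Y=0, X=0, U=0) weight 1/576
  … 86 more
Group by W:
  weight(W=1) = 17/288
  weight(W=2) = 1/12
  weight(W=3) = 43/288
Total weight = 17/288 + 1/12 + 43/288 = 7/24
P(W=1 | obs) = 17/288 / 7/24 = 17/84
P(W=2 | obs) = 1/12 / 7/24 = 2/7
P(W=3 | obs) = 43/288 / 7/24 = 43/84

P(W=1) = 17/84, P(W=2) = 2/7, P(W=3) = 43/84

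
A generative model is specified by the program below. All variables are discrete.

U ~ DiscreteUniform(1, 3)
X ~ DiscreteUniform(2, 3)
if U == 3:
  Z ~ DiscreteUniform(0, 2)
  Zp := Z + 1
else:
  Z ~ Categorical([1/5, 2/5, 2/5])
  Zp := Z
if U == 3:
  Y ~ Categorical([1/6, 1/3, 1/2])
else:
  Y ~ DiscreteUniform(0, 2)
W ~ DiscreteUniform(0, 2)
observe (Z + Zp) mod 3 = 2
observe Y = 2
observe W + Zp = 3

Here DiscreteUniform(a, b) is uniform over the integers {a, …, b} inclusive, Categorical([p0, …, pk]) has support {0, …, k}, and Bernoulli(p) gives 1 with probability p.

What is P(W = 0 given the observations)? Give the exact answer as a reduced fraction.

P(W = 0 | obs) = 5/13

Enumerate traces; 6 have nonzero weight after conditioning:
  (U=1, X=2, Z=1, Y=2, W=2) weight 1/135
  (U=1, X=3, Z=1, Y=2, W=2) weight 1/135
  (U=2, X=2, Z=1, Y=2, W=2) weight 1/135
  (U=2, X=3, Z=1, Y=2, W=2) weight 1/135
  (U=3, X=2, Z=2, Y=2, W=0) weight 1/108
  (U=3, X=3, Z=2, Y=2, W=0) weight 1/108
Group by W:
  weight(W=0) = 1/54
  weight(W=2) = 4/135
Total weight = 1/54 + 4/135 = 13/270
P(W=0 | obs) = 1/54 / 13/270 = 5/13
P(W=2 | obs) = 4/135 / 13/270 = 8/13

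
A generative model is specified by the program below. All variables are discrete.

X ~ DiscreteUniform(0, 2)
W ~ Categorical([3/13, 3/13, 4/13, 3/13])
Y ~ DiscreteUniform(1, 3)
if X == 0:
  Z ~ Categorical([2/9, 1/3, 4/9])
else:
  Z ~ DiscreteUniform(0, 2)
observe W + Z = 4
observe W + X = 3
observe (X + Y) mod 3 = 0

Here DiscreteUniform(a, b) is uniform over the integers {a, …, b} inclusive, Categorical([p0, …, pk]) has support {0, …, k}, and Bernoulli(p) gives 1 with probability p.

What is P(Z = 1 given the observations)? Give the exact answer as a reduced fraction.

Enumerate traces; 2 have nonzero weight after conditioning:
  (X=0, W=3, Y=3, Z=1) weight 1/117
  (X=1, W=2, Y=2, Z=2) weight 4/351
Group by Z:
  weight(Z=1) = 1/117
  weight(Z=2) = 4/351
Total weight = 1/117 + 4/351 = 7/351
P(Z=1 | obs) = 1/117 / 7/351 = 3/7
P(Z=2 | obs) = 4/351 / 7/351 = 4/7

P(Z = 1 | obs) = 3/7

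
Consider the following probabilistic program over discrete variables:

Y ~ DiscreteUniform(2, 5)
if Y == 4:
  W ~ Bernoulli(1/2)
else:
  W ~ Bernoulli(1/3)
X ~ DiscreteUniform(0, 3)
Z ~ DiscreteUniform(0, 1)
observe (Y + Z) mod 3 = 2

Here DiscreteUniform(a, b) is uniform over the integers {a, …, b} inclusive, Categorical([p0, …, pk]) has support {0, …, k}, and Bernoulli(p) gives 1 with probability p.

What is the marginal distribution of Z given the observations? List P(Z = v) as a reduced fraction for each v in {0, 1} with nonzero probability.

P(Z=0) = 2/3, P(Z=1) = 1/3

Enumerate traces; 24 have nonzero weight after conditioning:
  (Y=2, W=0, X=0, Z=0) weight 1/48
  (Y=2, W=0, X=1, Z=0) weight 1/48
  (Y=2, W=0, X=2, Z=0) weight 1/48
  (Y=2, W=0, X=3, Z=0) weight 1/48
  (Y=2, W=1, X=0, Z=0) weight 1/96
  (Y=2, W=1, X=1, Z=0) weight 1/96
  (Y=2, W=1, X=2, Z=0) weight 1/96
  (Y=2, W=1, X=3, Z=0) weight 1/96
  (Y=4, W=0, X=0, Z=1) weight 1/64
  … 15 more
Group by Z:
  weight(Z=0) = 1/4
  weight(Z=1) = 1/8
Total weight = 1/4 + 1/8 = 3/8
P(Z=0 | obs) = 1/4 / 3/8 = 2/3
P(Z=1 | obs) = 1/8 / 3/8 = 1/3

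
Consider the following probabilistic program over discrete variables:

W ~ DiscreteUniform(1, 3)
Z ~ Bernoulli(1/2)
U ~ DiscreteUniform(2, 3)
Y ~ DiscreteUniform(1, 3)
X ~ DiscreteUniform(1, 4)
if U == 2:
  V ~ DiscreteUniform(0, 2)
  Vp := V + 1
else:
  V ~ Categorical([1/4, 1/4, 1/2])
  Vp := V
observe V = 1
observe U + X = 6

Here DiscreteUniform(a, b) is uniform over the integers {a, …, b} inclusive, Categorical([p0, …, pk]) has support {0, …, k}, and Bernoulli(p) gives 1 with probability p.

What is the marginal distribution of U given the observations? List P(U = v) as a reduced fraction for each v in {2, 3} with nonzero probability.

P(U=2) = 4/7, P(U=3) = 3/7

Enumerate traces; 36 have nonzero weight after conditioning:
  (W=1, Z=0, U=2, Y=1, X=4, V=1) weight 1/432
  (W=1, Z=0, U=2, Y=2, X=4, V=1) weight 1/432
  (W=1, Z=0, U=2, Y=3, X=4, V=1) weight 1/432
  (W=1, Z=0, U=3, Y=1, X=3, V=1) weight 1/576
  (W=1, Z=0, U=3, Y=2, X=3, V=1) weight 1/576
  (W=1, Z=0, U=3, Y=3, X=3, V=1) weight 1/576
  (W=1, Z=1, U=2, Y=1, X=4, V=1) weight 1/432
  (W=1, Z=1, U=2, Y=2, X=4, V=1) weight 1/432
  … 28 more
Group by U:
  weight(U=2) = 1/24
  weight(U=3) = 1/32
Total weight = 1/24 + 1/32 = 7/96
P(U=2 | obs) = 1/24 / 7/96 = 4/7
P(U=3 | obs) = 1/32 / 7/96 = 3/7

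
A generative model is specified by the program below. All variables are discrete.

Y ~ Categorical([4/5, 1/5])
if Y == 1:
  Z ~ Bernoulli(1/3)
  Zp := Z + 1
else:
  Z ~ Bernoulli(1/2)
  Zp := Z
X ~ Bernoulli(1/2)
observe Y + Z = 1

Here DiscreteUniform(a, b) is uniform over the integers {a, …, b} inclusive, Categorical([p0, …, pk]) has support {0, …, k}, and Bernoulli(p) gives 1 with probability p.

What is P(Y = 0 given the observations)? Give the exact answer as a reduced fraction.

P(Y = 0 | obs) = 3/4

Enumerate traces; 4 have nonzero weight after conditioning:
  (Y=0, Z=1, X=0) weight 1/5
  (Y=0, Z=1, X=1) weight 1/5
  (Y=1, Z=0, X=0) weight 1/15
  (Y=1, Z=0, X=1) weight 1/15
Group by Y:
  weight(Y=0) = 2/5
  weight(Y=1) = 2/15
Total weight = 2/5 + 2/15 = 8/15
P(Y=0 | obs) = 2/5 / 8/15 = 3/4
P(Y=1 | obs) = 2/15 / 8/15 = 1/4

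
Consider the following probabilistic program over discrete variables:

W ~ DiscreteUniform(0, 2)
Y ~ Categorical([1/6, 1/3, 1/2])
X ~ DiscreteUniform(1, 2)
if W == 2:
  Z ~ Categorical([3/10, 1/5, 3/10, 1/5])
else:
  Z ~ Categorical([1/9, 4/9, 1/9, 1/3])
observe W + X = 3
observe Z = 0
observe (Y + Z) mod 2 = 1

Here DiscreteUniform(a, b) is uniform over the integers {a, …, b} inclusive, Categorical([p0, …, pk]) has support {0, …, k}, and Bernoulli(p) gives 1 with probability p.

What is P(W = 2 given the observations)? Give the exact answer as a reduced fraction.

Enumerate traces; 2 have nonzero weight after conditioning:
  (W=1, Y=1, X=2, Z=0) weight 1/162
  (W=2, Y=1, X=1, Z=0) weight 1/60
Group by W:
  weight(W=1) = 1/162
  weight(W=2) = 1/60
Total weight = 1/162 + 1/60 = 37/1620
P(W=1 | obs) = 1/162 / 37/1620 = 10/37
P(W=2 | obs) = 1/60 / 37/1620 = 27/37

P(W = 2 | obs) = 27/37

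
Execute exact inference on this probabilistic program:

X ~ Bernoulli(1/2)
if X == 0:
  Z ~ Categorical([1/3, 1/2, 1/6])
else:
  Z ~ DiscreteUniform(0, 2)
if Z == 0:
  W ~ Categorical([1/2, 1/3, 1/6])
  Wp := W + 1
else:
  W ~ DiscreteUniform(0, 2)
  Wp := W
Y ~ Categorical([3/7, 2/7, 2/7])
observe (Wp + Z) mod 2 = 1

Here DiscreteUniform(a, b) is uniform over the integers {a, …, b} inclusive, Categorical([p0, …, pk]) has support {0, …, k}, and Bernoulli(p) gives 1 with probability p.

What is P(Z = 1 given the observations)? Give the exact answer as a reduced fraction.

Enumerate traces; 30 have nonzero weight after conditioning:
  (X=0, Z=0, W=0, Y=0) weight 1/28
  (X=0, Z=0, W=0, Y=1) weight 1/42
  (X=0, Z=0, W=0, Y=2) weight 1/42
  (X=0, Z=0, W=2, Y=0) weight 1/84
  (X=0, Z=0, W=2, Y=1) weight 1/126
  (X=0, Z=0, W=2, Y=2) weight 1/126
  (X=0, Z=1, W=0, Y=0) weight 1/28
  (X=0, Z=1, W=0, Y=1) weight 1/42
  (X=0, Z=2, W=1, Y=0) weight 1/84
  … 21 more
Group by Z:
  weight(Z=0) = 2/9
  weight(Z=1) = 5/18
  weight(Z=2) = 1/12
Total weight = 2/9 + 5/18 + 1/12 = 7/12
P(Z=0 | obs) = 2/9 / 7/12 = 8/21
P(Z=1 | obs) = 5/18 / 7/12 = 10/21
P(Z=2 | obs) = 1/12 / 7/12 = 1/7

P(Z = 1 | obs) = 10/21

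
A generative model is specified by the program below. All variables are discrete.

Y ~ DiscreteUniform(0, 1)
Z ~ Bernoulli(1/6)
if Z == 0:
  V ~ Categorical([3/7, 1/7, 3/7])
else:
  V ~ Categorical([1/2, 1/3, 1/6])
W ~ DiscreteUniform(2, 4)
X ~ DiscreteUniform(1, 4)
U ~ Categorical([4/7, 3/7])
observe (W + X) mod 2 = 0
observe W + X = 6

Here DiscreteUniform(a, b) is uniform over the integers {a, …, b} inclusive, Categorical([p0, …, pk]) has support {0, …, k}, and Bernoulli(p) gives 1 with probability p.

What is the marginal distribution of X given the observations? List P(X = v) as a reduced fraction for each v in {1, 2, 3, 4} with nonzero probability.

Enumerate traces; 72 have nonzero weight after conditioning:
  (Y=0, Z=0, V=0, W=2, X=4, U=0) weight 5/588
  (Y=0, Z=0, V=0, W=2, X=4, U=1) weight 5/784
  (Y=0, Z=0, V=0, W=3, X=3, U=0) weight 5/588
  (Y=0, Z=0, V=0, W=3, X=3, U=1) weight 5/784
  (Y=0, Z=0, V=0, W=4, X=2, U=0) weight 5/588
  (Y=0, Z=0, V=0, W=4, X=2, U=1) weight 5/784
  (Y=0, Z=0, V=1, W=2, X=4, U=0) weight 5/1764
  (Y=0, Z=0, V=1, W=2, X=4, U=1) weight 5/2352
  … 64 more
Group by X:
  weight(X=2) = 1/12
  weight(X=3) = 1/12
  weight(X=4) = 1/12
Total weight = 1/12 + 1/12 + 1/12 = 1/4
P(X=2 | obs) = 1/12 / 1/4 = 1/3
P(X=3 | obs) = 1/12 / 1/4 = 1/3
P(X=4 | obs) = 1/12 / 1/4 = 1/3

P(X=2) = 1/3, P(X=3) = 1/3, P(X=4) = 1/3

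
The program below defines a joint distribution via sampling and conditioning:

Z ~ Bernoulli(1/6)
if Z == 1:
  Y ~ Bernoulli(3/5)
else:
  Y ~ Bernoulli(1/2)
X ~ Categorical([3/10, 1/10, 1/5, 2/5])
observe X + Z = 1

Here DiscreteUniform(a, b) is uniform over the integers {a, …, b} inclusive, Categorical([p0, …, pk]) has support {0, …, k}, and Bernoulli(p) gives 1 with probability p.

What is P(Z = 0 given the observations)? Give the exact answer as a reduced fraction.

P(Z = 0 | obs) = 5/8

Enumerate traces; 4 have nonzero weight after conditioning:
  (Z=0, Y=0, X=1) weight 1/24
  (Z=0, Y=1, X=1) weight 1/24
  (Z=1, Y=0, X=0) weight 1/50
  (Z=1, Y=1, X=0) weight 3/100
Group by Z:
  weight(Z=0) = 1/12
  weight(Z=1) = 1/20
Total weight = 1/12 + 1/20 = 2/15
P(Z=0 | obs) = 1/12 / 2/15 = 5/8
P(Z=1 | obs) = 1/20 / 2/15 = 3/8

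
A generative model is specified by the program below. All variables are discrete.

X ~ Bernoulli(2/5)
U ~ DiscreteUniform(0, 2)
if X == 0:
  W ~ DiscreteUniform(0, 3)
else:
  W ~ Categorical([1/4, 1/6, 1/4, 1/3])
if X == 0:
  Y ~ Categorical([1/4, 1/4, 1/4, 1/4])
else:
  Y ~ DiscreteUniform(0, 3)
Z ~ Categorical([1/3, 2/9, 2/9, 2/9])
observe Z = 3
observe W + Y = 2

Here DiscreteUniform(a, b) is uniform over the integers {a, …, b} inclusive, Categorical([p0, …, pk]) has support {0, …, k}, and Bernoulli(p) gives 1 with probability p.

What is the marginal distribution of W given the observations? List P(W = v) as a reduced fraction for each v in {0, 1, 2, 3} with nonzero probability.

Enumerate traces; 18 have nonzero weight after conditioning:
  (X=0, U=0, W=0, Y=2, Z=3) weight 1/360
  (X=0, U=0, W=1, Y=1, Z=3) weight 1/360
  (X=0, U=0, W=2, Y=0, Z=3) weight 1/360
  (X=0, U=1, W=0, Y=2, Z=3) weight 1/360
  (X=0, U=1, W=1, Y=1, Z=3) weight 1/360
  (X=0, U=1, W=2, Y=0, Z=3) weight 1/360
  (X=0, U=2, W=0, Y=2, Z=3) weight 1/360
  (X=0, U=2, W=1, Y=1, Z=3) weight 1/360
  … 10 more
Group by W:
  weight(W=0) = 1/72
  weight(W=1) = 13/1080
  weight(W=2) = 1/72
Total weight = 1/72 + 13/1080 + 1/72 = 43/1080
P(W=0 | obs) = 1/72 / 43/1080 = 15/43
P(W=1 | obs) = 13/1080 / 43/1080 = 13/43
P(W=2 | obs) = 1/72 / 43/1080 = 15/43

P(W=0) = 15/43, P(W=1) = 13/43, P(W=2) = 15/43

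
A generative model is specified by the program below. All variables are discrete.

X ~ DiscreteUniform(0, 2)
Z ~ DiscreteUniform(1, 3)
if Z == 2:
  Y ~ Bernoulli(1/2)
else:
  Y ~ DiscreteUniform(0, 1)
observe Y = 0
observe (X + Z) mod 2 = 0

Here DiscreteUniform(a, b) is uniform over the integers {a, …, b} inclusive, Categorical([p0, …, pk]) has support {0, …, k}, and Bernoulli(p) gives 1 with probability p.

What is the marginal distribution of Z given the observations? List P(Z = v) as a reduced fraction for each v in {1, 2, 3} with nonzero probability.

P(Z=1) = 1/4, P(Z=2) = 1/2, P(Z=3) = 1/4

Enumerate traces; 4 have nonzero weight after conditioning:
  (X=0, Z=2, Y=0) weight 1/18
  (X=1, Z=1, Y=0) weight 1/18
  (X=1, Z=3, Y=0) weight 1/18
  (X=2, Z=2, Y=0) weight 1/18
Group by Z:
  weight(Z=1) = 1/18
  weight(Z=2) = 1/9
  weight(Z=3) = 1/18
Total weight = 1/18 + 1/9 + 1/18 = 2/9
P(Z=1 | obs) = 1/18 / 2/9 = 1/4
P(Z=2 | obs) = 1/9 / 2/9 = 1/2
P(Z=3 | obs) = 1/18 / 2/9 = 1/4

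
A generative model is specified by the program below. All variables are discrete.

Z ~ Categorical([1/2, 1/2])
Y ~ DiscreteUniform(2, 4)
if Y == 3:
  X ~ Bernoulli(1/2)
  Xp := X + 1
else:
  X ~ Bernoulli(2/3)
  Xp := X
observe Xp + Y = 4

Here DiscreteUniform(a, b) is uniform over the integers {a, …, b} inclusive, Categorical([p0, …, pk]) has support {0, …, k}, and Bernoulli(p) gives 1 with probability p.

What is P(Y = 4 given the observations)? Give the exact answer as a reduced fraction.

Enumerate traces; 4 have nonzero weight after conditioning:
  (Z=0, Y=3, X=0) weight 1/12
  (Z=0, Y=4, X=0) weight 1/18
  (Z=1, Y=3, X=0) weight 1/12
  (Z=1, Y=4, X=0) weight 1/18
Group by Y:
  weight(Y=3) = 1/6
  weight(Y=4) = 1/9
Total weight = 1/6 + 1/9 = 5/18
P(Y=3 | obs) = 1/6 / 5/18 = 3/5
P(Y=4 | obs) = 1/9 / 5/18 = 2/5

P(Y = 4 | obs) = 2/5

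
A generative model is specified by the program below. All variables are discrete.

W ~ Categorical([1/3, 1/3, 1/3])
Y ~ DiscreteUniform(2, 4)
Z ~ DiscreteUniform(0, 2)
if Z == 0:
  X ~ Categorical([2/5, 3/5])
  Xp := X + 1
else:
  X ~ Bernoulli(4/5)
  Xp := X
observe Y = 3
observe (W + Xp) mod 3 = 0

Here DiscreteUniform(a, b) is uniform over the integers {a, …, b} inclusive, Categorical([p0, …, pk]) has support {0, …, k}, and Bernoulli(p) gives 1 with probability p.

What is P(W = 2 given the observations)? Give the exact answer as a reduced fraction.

P(W = 2 | obs) = 2/3

Enumerate traces; 6 have nonzero weight after conditioning:
  (W=0, Y=3, Z=1, X=0) weight 1/135
  (W=0, Y=3, Z=2, X=0) weight 1/135
  (W=1, Y=3, Z=0, X=1) weight 1/45
  (W=2, Y=3, Z=0, X=0) weight 2/135
  (W=2, Y=3, Z=1, X=1) weight 4/135
  (W=2, Y=3, Z=2, X=1) weight 4/135
Group by W:
  weight(W=0) = 2/135
  weight(W=1) = 1/45
  weight(W=2) = 2/27
Total weight = 2/135 + 1/45 + 2/27 = 1/9
P(W=0 | obs) = 2/135 / 1/9 = 2/15
P(W=1 | obs) = 1/45 / 1/9 = 1/5
P(W=2 | obs) = 2/27 / 1/9 = 2/3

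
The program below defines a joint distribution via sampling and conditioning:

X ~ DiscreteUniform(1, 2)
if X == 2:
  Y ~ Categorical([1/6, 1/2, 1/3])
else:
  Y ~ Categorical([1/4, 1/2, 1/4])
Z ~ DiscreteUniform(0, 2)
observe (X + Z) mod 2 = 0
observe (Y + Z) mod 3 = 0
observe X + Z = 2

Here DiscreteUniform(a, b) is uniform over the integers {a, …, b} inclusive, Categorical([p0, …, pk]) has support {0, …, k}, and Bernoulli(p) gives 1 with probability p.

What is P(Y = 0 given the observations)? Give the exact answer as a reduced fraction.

P(Y = 0 | obs) = 2/5

Enumerate traces; 2 have nonzero weight after conditioning:
  (X=1, Y=2, Z=1) weight 1/24
  (X=2, Y=0, Z=0) weight 1/36
Group by Y:
  weight(Y=0) = 1/36
  weight(Y=2) = 1/24
Total weight = 1/36 + 1/24 = 5/72
P(Y=0 | obs) = 1/36 / 5/72 = 2/5
P(Y=2 | obs) = 1/24 / 5/72 = 3/5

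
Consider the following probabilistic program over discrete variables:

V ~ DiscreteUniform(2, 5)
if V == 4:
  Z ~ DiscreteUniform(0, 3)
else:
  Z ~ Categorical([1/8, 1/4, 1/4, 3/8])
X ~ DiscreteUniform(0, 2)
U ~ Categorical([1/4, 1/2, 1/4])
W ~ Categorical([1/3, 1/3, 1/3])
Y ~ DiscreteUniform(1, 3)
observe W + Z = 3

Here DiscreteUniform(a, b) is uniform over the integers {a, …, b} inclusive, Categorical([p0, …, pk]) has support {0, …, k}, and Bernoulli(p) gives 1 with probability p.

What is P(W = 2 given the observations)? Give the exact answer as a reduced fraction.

P(W = 2 | obs) = 8/27

Enumerate traces; 324 have nonzero weight after conditioning:
  (V=2, Z=1, X=0, U=0, W=2, Y=1) weight 1/1728
  (V=2, Z=1, X=0, U=0, W=2, Y=2) weight 1/1728
  (V=2, Z=1, X=0, U=0, W=2, Y=3) weight 1/1728
  (V=2, Z=1, X=0, U=1, W=2, Y=1) weight 1/864
  (V=2, Z=1, X=0, U=1, W=2, Y=2) weight 1/864
  (V=2, Z=1, X=0, U=1, W=2, Y=3) weight 1/864
  (V=2, Z=1, X=0, U=2, W=2, Y=1) weight 1/1728
  (V=2, Z=1, X=0, U=2, W=2, Y=2) weight 1/1728
  (V=2, Z=2, X=0, U=0, W=1, Y=1) weight 1/1728
  (V=2, Z=3, X=0, U=0, W=0, Y=1) weight 1/1152
  … 314 more
Group by W:
  weight(W=0) = 11/96
  weight(W=1) = 1/12
  weight(W=2) = 1/12
Total weight = 11/96 + 1/12 + 1/12 = 9/32
P(W=0 | obs) = 11/96 / 9/32 = 11/27
P(W=1 | obs) = 1/12 / 9/32 = 8/27
P(W=2 | obs) = 1/12 / 9/32 = 8/27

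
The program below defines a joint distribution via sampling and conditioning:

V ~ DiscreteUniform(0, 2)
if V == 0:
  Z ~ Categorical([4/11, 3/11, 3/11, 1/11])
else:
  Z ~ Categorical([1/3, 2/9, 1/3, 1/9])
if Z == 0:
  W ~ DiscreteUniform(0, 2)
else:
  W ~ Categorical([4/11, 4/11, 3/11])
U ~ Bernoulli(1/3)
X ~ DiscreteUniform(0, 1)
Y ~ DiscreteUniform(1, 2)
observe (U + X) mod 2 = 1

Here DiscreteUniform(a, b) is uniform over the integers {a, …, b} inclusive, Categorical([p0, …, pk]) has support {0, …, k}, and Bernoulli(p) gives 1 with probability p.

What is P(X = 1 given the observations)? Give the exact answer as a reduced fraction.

P(X = 1 | obs) = 2/3

Enumerate traces; 144 have nonzero weight after conditioning:
  (V=0, Z=0, W=0, U=0, X=1, Y=1) weight 2/297
  (V=0, Z=0, W=0, U=0, X=1, Y=2) weight 2/297
  (V=0, Z=0, W=0, U=1, X=0, Y=1) weight 1/297
  (V=0, Z=0, W=0, U=1, X=0, Y=2) weight 1/297
  (V=0, Z=0, W=1, U=0, X=1, Y=1) weight 2/297
  (V=0, Z=0, W=1, U=0, X=1, Y=2) weight 2/297
  (V=0, Z=0, W=1, U=1, X=0, Y=1) weight 1/297
  (V=0, Z=0, W=1, U=1, X=0, Y=2) weight 1/297
  … 136 more
Group by X:
  weight(X=0) = 1/6
  weight(X=1) = 1/3
Total weight = 1/6 + 1/3 = 1/2
P(X=0 | obs) = 1/6 / 1/2 = 1/3
P(X=1 | obs) = 1/3 / 1/2 = 2/3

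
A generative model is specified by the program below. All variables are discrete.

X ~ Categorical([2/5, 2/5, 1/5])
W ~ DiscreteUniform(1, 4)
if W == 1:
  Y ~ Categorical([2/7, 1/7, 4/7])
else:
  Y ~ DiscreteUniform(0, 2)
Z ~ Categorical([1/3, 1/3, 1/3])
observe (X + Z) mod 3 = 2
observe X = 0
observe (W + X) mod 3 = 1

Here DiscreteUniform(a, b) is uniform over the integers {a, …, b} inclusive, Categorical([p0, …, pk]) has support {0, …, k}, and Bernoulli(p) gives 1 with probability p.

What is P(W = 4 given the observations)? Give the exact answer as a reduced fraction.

P(W = 4 | obs) = 1/2

Enumerate traces; 6 have nonzero weight after conditioning:
  (X=0, W=1, Y=0, Z=2) weight 1/105
  (X=0, W=1, Y=1, Z=2) weight 1/210
  (X=0, W=1, Y=2, Z=2) weight 2/105
  (X=0, W=4, Y=0, Z=2) weight 1/90
  (X=0, W=4, Y=1, Z=2) weight 1/90
  (X=0, W=4, Y=2, Z=2) weight 1/90
Group by W:
  weight(W=1) = 1/30
  weight(W=4) = 1/30
Total weight = 1/30 + 1/30 = 1/15
P(W=1 | obs) = 1/30 / 1/15 = 1/2
P(W=4 | obs) = 1/30 / 1/15 = 1/2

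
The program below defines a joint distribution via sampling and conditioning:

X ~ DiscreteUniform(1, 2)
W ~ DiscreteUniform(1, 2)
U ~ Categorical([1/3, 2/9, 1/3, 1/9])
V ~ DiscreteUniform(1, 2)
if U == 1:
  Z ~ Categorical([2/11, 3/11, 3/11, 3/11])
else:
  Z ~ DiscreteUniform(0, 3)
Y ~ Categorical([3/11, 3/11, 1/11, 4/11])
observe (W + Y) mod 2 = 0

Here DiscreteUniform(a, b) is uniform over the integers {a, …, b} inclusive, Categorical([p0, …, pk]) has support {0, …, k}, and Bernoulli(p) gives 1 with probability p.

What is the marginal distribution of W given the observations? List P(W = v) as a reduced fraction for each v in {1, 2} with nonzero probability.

Enumerate traces; 256 have nonzero weight after conditioning:
  (X=1, W=1, U=0, V=1, Z=0, Y=1) weight 1/352
  (X=1, W=1, U=0, V=1, Z=0, Y=3) weight 1/264
  (X=1, W=1, U=0, V=1, Z=1, Y=1) weight 1/352
  (X=1, W=1, U=0, V=1, Z=1, Y=3) weight 1/264
  (X=1, W=1, U=0, V=1, Z=2, Y=1) weight 1/352
  (X=1, W=1, U=0, V=1, Z=2, Y=3) weight 1/264
  (X=1, W=1, U=0, V=1, Z=3, Y=1) weight 1/352
  (X=1, W=1, U=0, V=1, Z=3, Y=3) weight 1/264
  (X=1, W=2, U=0, V=1, Z=0, Y=0) weight 1/352
  … 247 more
Group by W:
  weight(W=1) = 7/22
  weight(W=2) = 2/11
Total weight = 7/22 + 2/11 = 1/2
P(W=1 | obs) = 7/22 / 1/2 = 7/11
P(W=2 | obs) = 2/11 / 1/2 = 4/11

P(W=1) = 7/11, P(W=2) = 4/11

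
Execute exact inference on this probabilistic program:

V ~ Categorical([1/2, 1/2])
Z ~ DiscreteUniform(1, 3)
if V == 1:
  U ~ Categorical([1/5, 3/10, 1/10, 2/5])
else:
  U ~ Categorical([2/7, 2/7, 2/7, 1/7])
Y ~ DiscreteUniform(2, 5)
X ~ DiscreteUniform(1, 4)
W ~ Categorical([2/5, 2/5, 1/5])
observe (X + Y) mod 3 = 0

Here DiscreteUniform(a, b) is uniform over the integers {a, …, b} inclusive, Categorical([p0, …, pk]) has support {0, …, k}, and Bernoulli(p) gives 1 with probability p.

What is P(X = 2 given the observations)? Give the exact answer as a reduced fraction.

P(X = 2 | obs) = 1/6

Enumerate traces; 432 have nonzero weight after conditioning:
  (V=0, Z=1, U=0, Y=2, X=1, W=0) weight 1/840
  (V=0, Z=1, U=0, Y=2, X=1, W=1) weight 1/840
  (V=0, Z=1, U=0, Y=2, X=1, W=2) weight 1/1680
  (V=0, Z=1, U=0, Y=2, X=4, W=0) weight 1/840
  (V=0, Z=1, U=0, Y=2, X=4, W=1) weight 1/840
  (V=0, Z=1, U=0, Y=2, X=4, W=2) weight 1/1680
  (V=0, Z=1, U=0, Y=3, X=3, W=0) weight 1/840
  (V=0, Z=1, U=0, Y=3, X=3, W=1) weight 1/840
  (V=0, Z=1, U=0, Y=4, X=2, W=0) weight 1/840
  … 423 more
Group by X:
  weight(X=1) = 1/8
  weight(X=2) = 1/16
  weight(X=3) = 1/16
  weight(X=4) = 1/8
Total weight = 1/8 + 1/16 + 1/16 + 1/8 = 3/8
P(X=1 | obs) = 1/8 / 3/8 = 1/3
P(X=2 | obs) = 1/16 / 3/8 = 1/6
P(X=3 | obs) = 1/16 / 3/8 = 1/6
P(X=4 | obs) = 1/8 / 3/8 = 1/3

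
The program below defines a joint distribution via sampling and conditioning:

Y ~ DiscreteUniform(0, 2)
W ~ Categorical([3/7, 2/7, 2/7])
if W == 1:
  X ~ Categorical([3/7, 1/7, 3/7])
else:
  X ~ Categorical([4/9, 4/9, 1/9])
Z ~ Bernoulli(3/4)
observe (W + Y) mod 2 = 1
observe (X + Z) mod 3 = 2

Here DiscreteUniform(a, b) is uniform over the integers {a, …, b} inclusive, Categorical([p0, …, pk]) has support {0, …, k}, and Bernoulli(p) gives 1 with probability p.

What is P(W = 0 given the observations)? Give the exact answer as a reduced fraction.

P(W = 0 | obs) = 273/671

Enumerate traces; 8 have nonzero weight after conditioning:
  (Y=0, W=1, X=1, Z=1) weight 1/98
  (Y=0, W=1, X=2, Z=0) weight 1/98
  (Y=1, W=0, X=1, Z=1) weight 1/21
  (Y=1, W=0, X=2, Z=0) weight 1/252
  (Y=1, W=2, X=1, Z=1) weight 2/63
  (Y=1, W=2, X=2, Z=0) weight 1/378
  (Y=2, W=1, X=1, Z=1) weight 1/98
  (Y=2, W=1, X=2, Z=0) weight 1/98
Group by W:
  weight(W=0) = 13/252
  weight(W=1) = 2/49
  weight(W=2) = 13/378
Total weight = 13/252 + 2/49 + 13/378 = 671/5292
P(W=0 | obs) = 13/252 / 671/5292 = 273/671
P(W=1 | obs) = 2/49 / 671/5292 = 216/671
P(W=2 | obs) = 13/378 / 671/5292 = 182/671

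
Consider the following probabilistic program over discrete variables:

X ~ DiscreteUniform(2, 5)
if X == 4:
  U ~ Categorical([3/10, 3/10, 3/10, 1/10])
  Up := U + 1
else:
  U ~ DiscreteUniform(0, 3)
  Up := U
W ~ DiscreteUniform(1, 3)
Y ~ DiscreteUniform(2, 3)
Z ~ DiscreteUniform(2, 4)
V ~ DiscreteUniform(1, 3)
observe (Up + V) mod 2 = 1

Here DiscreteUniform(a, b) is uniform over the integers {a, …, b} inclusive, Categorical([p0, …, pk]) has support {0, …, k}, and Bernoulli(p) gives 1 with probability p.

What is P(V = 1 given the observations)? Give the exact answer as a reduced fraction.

P(V = 1 | obs) = 19/59

Enumerate traces; 432 have nonzero weight after conditioning:
  (X=2, U=0, W=1, Y=2, Z=2, V=1) weight 1/864
  (X=2, U=0, W=1, Y=2, Z=2, V=3) weight 1/864
  (X=2, U=0, W=1, Y=2, Z=3, V=1) weight 1/864
  (X=2, U=0, W=1, Y=2, Z=3, V=3) weight 1/864
  (X=2, U=0, W=1, Y=2, Z=4, V=1) weight 1/864
  (X=2, U=0, W=1, Y=2, Z=4, V=3) weight 1/864
  (X=2, U=0, W=1, Y=3, Z=2, V=1) weight 1/864
  (X=2, U=0, W=1, Y=3, Z=2, V=3) weight 1/864
  (X=2, U=1, W=1, Y=2, Z=2, V=2) weight 1/864
  … 423 more
Group by V:
  weight(V=1) = 19/120
  weight(V=2) = 7/40
  weight(V=3) = 19/120
Total weight = 19/120 + 7/40 + 19/120 = 59/120
P(V=1 | obs) = 19/120 / 59/120 = 19/59
P(V=2 | obs) = 7/40 / 59/120 = 21/59
P(V=3 | obs) = 19/120 / 59/120 = 19/59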